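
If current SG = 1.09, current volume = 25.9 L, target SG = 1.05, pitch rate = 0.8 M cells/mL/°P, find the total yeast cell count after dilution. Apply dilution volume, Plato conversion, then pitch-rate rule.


V_w = V·((SG_c−1)/(SG_t−1)−1);  °P = 259 − 259/SG_t;  cells = rate·(V+V_w)·°P
V_w = 25.9·((1.09−1)/(1.05−1)−1) = 20.7200
V_final = 25.9 + 20.7200 = 46.6200
°P = 259 − 259/1.05 = 12.3333
cells = 0.8·46.6200·12.3333

459.9840 billion cells


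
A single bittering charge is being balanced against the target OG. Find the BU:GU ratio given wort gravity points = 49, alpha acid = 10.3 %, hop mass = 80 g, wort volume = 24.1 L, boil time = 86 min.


U = 1.65·0.000125^(GP/1000)·(1−e^(−0.04t))/4.15;  IBU = (α/100)·m·U·1000/V;  BU:GU = IBU/GP
U = 1.65·0.000125^(49/1000)·(1−e^(−0.04·86))/4.15 = 0.2478
IBU = (10.3/100)·80·0.2478·1000/24.1 = 84.7112
BU:GU = 84.7112/49

1.7288


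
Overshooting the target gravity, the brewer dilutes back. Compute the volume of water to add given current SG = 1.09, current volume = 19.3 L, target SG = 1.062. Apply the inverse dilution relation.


V_water = V·((SG_curr − 1)/(SG_target − 1) − 1)
V_water = 19.3·((1.09 − 1)/(1.062 − 1) − 1)

8.7161 L


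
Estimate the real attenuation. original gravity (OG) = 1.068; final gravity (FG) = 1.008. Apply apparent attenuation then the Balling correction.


AA = (OG−FG)/(OG−1)·100;  RA = AA·0.8192
AA = (1.068 − 1.008)/(1.068 − 1)·100 = 88.2353
RA = 88.2353·0.8192

72.2824 %


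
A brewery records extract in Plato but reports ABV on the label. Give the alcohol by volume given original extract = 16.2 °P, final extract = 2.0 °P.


SG = 259/(259 − P);  ABV = (OG − FG)·131.25
OG = 259/(259 − 16.2) = 1.0667
FG = 259/(259 − 2.0) = 1.0078
ABV = (1.0667 − 1.0078)·131.25

7.7358 % ABV


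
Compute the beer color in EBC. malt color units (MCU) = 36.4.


SRM = 1.4922·MCU^0.6859;  EBC = SRM·1.97
SRM = 1.4922·36.4^0.6859 = 17.5625
EBC = 17.5625·1.97

34.5981 EBC


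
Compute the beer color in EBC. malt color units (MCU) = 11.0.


SRM = 1.4922·MCU^0.6859;  EBC = SRM·1.97
SRM = 1.4922·11.0^0.6859 = 7.7289
EBC = 7.7289·1.97

15.2260 EBC


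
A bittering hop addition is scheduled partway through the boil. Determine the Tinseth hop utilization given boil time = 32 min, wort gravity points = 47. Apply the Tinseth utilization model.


U = 1.65·0.000125^(GP/1000) · (1 − e^(−0.04·t))/4.15
bigness = 1.65·0.000125^(47/1000) = 1.0815
boil_factor = (1 − e^(−0.04·32))/4.15 = 0.1740
U = 1.0815 · 0.1740

0.1882


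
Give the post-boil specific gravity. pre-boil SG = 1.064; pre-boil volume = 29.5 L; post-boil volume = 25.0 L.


SG_post = 1 + (SG_pre − 1)·V_pre/V_post
pts_pre = (1.064 − 1)·1000 = 64.0000
pts_post = 64.0000·29.5/25.0 = 75.5200
SG_post = 1 + 75.5200/1000

1.0755


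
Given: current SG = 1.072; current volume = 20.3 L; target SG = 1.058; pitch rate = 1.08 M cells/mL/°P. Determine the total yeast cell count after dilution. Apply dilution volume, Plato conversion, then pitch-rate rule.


V_w = V·((SG_c−1)/(SG_t−1)−1);  °P = 259 − 259/SG_t;  cells = rate·(V+V_w)·°P
V_w = 20.3·((1.072−1)/(1.058−1)−1) = 4.9000
V_final = 20.3 + 4.9000 = 25.2000
°P = 259 − 259/1.058 = 14.1985
cells = 1.08·25.2000·14.1985

386.4260 billion cells


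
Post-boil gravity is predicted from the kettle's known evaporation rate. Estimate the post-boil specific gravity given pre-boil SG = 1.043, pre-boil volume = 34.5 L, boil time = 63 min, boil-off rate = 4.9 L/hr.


V_post = V_pre − rate·(t/60);  SG_post = 1 + (SG_pre−1)·V_pre/V_post
V_post = 34.5 − 4.9·(63/60) = 29.3550
SG_post = 1 + (1.043 − 1)·34.5/29.3550

1.0505


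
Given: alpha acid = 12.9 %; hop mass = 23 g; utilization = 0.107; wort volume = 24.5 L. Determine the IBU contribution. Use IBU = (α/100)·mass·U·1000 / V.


IBU = (12.9/100)·23·0.107·1000 / 24.5

12.9579 IBU


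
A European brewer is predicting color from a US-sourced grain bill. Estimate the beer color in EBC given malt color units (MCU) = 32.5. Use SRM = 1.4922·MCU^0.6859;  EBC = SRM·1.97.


SRM = 1.4922·32.5^0.6859 = 16.2490
EBC = 16.2490·1.97

32.0106 EBC


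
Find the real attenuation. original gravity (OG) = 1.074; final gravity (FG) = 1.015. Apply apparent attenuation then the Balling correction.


AA = (OG−FG)/(OG−1)·100;  RA = AA·0.8192
AA = (1.074 − 1.015)/(1.074 − 1)·100 = 79.7297
RA = 79.7297·0.8192

65.3146 %


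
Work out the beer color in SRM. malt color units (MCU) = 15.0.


SRM = 1.4922 · MCU^0.6859
SRM = 1.4922 · 15.0^0.6859

9.5611 SRM


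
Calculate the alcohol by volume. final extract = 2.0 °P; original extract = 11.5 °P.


SG = 259/(259 − P);  ABV = (OG − FG)·131.25
OG = 259/(259 − 11.5) = 1.0465
FG = 259/(259 − 2.0) = 1.0078
ABV = (1.0465 − 1.0078)·131.25

5.0771 % ABV


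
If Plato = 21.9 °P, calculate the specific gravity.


SG = 259/(259 − P)
SG = 259/(259 − 21.9)

1.0924


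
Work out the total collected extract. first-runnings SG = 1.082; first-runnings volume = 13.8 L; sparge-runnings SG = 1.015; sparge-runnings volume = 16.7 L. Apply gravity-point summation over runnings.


total = Σ (SG_i − 1)·1000·V_i
first = (1.082 − 1)·1000·13.8 = 1131.6000
sparge = (1.015 − 1)·1000·16.7 = 250.5000
total = 1131.6000 + 250.5000

1382.1000 gravity·L


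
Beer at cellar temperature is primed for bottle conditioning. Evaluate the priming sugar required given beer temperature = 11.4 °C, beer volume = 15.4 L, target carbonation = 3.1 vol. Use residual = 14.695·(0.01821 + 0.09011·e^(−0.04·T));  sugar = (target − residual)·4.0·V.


residual = 14.695·(0.01821 + 0.09011·e^(−0.04·11.4)) = 1.1069
sugar = (3.1 − 1.1069)·4.0·15.4

122.7767 g


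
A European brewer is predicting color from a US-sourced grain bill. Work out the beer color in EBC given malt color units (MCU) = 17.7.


SRM = 1.4922·MCU^0.6859;  EBC = SRM·1.97
SRM = 1.4922·17.7^0.6859 = 10.7106
EBC = 10.7106·1.97

21.0998 EBC


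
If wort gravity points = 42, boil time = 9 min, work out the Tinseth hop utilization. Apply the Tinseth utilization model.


U = 1.65·0.000125^(GP/1000) · (1 − e^(−0.04·t))/4.15
bigness = 1.65·0.000125^(42/1000) = 1.1312
boil_factor = (1 − e^(−0.04·9))/4.15 = 0.0728
U = 1.1312 · 0.0728

0.0824


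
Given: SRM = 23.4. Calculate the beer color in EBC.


EBC = SRM · 1.97
EBC = 23.4 · 1.97

46.0980 EBC


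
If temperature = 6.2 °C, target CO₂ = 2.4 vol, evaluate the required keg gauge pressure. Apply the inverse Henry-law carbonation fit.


psi = vols/(0.01821 + 0.09011·e^(−0.04·T)) − 14.695
psi = 2.4/(0.01821 + 0.09011·e^(−0.04·6.2)) − 14.695

12.4150 psi


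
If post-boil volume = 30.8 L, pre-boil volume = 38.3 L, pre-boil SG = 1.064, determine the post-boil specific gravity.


SG_post = 1 + (SG_pre − 1)·V_pre/V_post
pts_pre = (1.064 − 1)·1000 = 64.0000
pts_post = 64.0000·38.3/30.8 = 79.5844
SG_post = 1 + 79.5844/1000

1.0796


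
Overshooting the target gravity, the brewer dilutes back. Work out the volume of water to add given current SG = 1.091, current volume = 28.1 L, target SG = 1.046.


V_water = V·((SG_curr − 1)/(SG_target − 1) − 1)
V_water = 28.1·((1.091 − 1)/(1.046 − 1) − 1)

27.4891 L


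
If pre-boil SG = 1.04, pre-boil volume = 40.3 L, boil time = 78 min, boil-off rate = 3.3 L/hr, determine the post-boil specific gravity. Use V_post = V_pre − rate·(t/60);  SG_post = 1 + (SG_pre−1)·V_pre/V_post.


V_post = 40.3 − 3.3·(78/60) = 36.0100
SG_post = 1 + (1.04 − 1)·40.3/36.0100

1.0448


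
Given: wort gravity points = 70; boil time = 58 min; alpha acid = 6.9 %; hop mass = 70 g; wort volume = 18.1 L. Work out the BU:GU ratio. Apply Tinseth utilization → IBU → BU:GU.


U = 1.65·0.000125^(GP/1000)·(1−e^(−0.04t))/4.15;  IBU = (α/100)·m·U·1000/V;  BU:GU = IBU/GP
U = 1.65·0.000125^(70/1000)·(1−e^(−0.04·58))/4.15 = 0.1911
IBU = (6.9/100)·70·0.1911·1000/18.1 = 50.9991
BU:GU = 50.9991/70

0.7286


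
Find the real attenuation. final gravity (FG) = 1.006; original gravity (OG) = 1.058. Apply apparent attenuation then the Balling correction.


AA = (OG−FG)/(OG−1)·100;  RA = AA·0.8192
AA = (1.058 − 1.006)/(1.058 − 1)·100 = 89.6552
RA = 89.6552·0.8192

73.4455 %


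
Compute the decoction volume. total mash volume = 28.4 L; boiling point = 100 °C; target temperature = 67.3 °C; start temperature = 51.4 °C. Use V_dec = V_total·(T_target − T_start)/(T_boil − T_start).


V_dec = 28.4·(67.3 − 51.4)/(100 − 51.4)

9.2914 L


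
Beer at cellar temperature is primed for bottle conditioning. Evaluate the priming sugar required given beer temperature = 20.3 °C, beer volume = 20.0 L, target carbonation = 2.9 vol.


residual = 14.695·(0.01821 + 0.09011·e^(−0.04·T));  sugar = (target − residual)·4.0·V
residual = 14.695·(0.01821 + 0.09011·e^(−0.04·20.3)) = 0.8555
sugar = (2.9 − 0.8555)·4.0·20.0

163.5612 g


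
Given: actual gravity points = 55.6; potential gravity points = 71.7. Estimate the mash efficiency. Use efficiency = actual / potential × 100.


efficiency = 55.6 / 71.7 × 100

77.5453 %


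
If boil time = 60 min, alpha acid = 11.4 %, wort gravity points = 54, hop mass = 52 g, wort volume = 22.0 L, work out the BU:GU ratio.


U = 1.65·0.000125^(GP/1000)·(1−e^(−0.04t))/4.15;  IBU = (α/100)·m·U·1000/V;  BU:GU = IBU/GP
U = 1.65·0.000125^(54/1000)·(1−e^(−0.04·60))/4.15 = 0.2225
IBU = (11.4/100)·52·0.2225·1000/22.0 = 59.9588
BU:GU = 59.9588/54

1.1103


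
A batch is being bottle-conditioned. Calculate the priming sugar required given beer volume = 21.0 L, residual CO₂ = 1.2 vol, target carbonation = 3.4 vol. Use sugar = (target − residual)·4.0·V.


sugar = (3.4 − 1.2)·4.0·21.0

184.8000 g


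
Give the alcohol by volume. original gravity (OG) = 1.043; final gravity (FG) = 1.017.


ABV = (OG − FG) · 131.25
ABV = (1.043 − 1.017) · 131.25

3.4125 % ABV


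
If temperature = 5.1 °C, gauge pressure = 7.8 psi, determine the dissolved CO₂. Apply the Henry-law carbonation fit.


vols = (P + 14.695)·(0.01821 + 0.09011·e^(−0.04·T))
vols = (7.8 + 14.695)·(0.01821 + 0.09011·e^(−0.04·5.1))

2.0626 volumes


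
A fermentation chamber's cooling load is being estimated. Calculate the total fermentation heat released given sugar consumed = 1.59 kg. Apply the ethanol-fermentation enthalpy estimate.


Q = m_sugar · 590 kJ/kg
Q = 1.59 · 590

938.1000 kJ


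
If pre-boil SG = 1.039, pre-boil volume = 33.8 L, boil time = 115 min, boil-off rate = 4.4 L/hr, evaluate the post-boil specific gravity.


V_post = V_pre − rate·(t/60);  SG_post = 1 + (SG_pre−1)·V_pre/V_post
V_post = 33.8 − 4.4·(115/60) = 25.3667
SG_post = 1 + (1.039 − 1)·33.8/25.3667

1.0520


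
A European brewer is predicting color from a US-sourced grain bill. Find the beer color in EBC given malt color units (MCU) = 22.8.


SRM = 1.4922·MCU^0.6859;  EBC = SRM·1.97
SRM = 1.4922·22.8^0.6859 = 12.7419
EBC = 12.7419·1.97

25.1016 EBC


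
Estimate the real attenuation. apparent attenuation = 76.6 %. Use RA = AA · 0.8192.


RA = 76.6 · 0.8192

62.7507 %


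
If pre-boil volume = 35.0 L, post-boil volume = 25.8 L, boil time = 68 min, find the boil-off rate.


rate = (V_pre − V_post) / (t_min/60)
rate = (35.0 − 25.8) / (68/60)

8.1176 L/hr


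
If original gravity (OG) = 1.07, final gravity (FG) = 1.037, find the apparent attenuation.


AA = (OG − FG)/(OG − 1) · 100
AA = (1.07 − 1.037)/(1.07 − 1) · 100

47.1429 %


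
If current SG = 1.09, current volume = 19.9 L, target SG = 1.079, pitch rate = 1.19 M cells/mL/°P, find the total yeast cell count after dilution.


V_w = V·((SG_c−1)/(SG_t−1)−1);  °P = 259 − 259/SG_t;  cells = rate·(V+V_w)·°P
V_w = 19.9·((1.09−1)/(1.079−1)−1) = 2.7709
V_final = 19.9 + 2.7709 = 22.6709
°P = 259 − 259/1.079 = 18.9629
cells = 1.19·22.6709·18.9629

511.5886 billion cells


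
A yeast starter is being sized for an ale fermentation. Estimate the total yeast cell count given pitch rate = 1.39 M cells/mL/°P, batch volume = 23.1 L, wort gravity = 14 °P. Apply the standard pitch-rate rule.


cells (billions) = rate · V_L · °P
cells = 1.39 · 23.1 · 14

449.5260 billion cells


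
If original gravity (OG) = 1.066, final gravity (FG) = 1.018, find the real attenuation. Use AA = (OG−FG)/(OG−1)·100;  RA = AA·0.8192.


AA = (1.066 − 1.018)/(1.066 − 1)·100 = 72.7273
RA = 72.7273·0.8192

59.5782 %


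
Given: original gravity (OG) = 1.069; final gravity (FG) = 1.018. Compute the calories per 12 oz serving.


ABW = (OG−FG)·131.25·0.79/FG;  °P = 259 − 259/SG (for OG→OE and FG→AE);  RE = 0.1808·OE + 0.8192·AE;  Cal = (6.9·ABW + 4·(RE−0.1))·FG·3.55
ABW = (1.069 − 1.018)·131.25·0.79/1.018 = 5.1946
OE = 259 − 259/1.069 = 16.7175 °P
AE = 259 − 259/1.018 = 4.5796 °P
RE = 0.1808·16.7175 + 0.8192·4.5796 = 6.7741 °P
Cal = (6.9·5.1946 + 4·(6.7741−0.1))·1.018·3.55

226.0093 kcal


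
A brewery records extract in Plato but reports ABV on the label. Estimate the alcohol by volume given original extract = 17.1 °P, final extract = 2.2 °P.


SG = 259/(259 − P);  ABV = (OG − FG)·131.25
OG = 259/(259 − 17.1) = 1.0707
FG = 259/(259 − 2.2) = 1.0086
ABV = (1.0707 − 1.0086)·131.25

8.1537 % ABV


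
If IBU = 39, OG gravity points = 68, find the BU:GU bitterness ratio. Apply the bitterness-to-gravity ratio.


BU:GU = IBU / OG_points
BU:GU = 39 / 68

0.5735


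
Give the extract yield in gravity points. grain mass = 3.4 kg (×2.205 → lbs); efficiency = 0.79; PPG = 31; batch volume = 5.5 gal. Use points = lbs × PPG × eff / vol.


lbs = 3.4 × 2.205 = 7.4970
points = 7.4970 × 31 × 0.79 / 5.5

33.3821 points


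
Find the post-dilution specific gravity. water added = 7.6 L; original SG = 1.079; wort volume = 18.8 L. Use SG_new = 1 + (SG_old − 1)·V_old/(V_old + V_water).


pts = (1.079 − 1)·1000·18.8/(18.8 + 7.6) = 56.2576
SG_new = 1 + 56.2576/1000

1.0563


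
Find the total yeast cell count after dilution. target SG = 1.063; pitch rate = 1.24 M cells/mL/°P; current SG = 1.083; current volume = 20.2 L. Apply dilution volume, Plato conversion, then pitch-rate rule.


V_w = V·((SG_c−1)/(SG_t−1)−1);  °P = 259 − 259/SG_t;  cells = rate·(V+V_w)·°P
V_w = 20.2·((1.083−1)/(1.063−1)−1) = 6.4127
V_final = 20.2 + 6.4127 = 26.6127
°P = 259 − 259/1.063 = 15.3500
cells = 1.24·26.6127·15.3500

506.5445 billion cells


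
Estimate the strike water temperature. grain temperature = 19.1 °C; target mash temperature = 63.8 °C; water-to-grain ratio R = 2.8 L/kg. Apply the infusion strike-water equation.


T_strike = (0.41/R)·(T_mash − T_grain) + T_mash
T_strike = (0.41/2.8)·(63.8 − 19.1) + 63.8

70.3454 °C


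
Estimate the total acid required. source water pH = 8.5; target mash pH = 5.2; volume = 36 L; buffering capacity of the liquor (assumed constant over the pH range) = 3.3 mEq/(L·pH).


acid = buffering capacity · (pH_source − pH_target) · V
acid = 3.3 · (8.5 − 5.2) · 36

392.0400 mEq


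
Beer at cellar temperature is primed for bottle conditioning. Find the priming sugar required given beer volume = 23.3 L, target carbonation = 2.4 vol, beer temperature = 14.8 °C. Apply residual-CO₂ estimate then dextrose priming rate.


residual = 14.695·(0.01821 + 0.09011·e^(−0.04·T));  sugar = (target − residual)·4.0·V
residual = 14.695·(0.01821 + 0.09011·e^(−0.04·14.8)) = 1.0002
sugar = (2.4 − 1.0002)·4.0·23.3

130.4659 g


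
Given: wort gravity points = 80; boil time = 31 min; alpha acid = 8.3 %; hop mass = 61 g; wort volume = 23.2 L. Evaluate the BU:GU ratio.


U = 1.65·0.000125^(GP/1000)·(1−e^(−0.04t))/4.15;  IBU = (α/100)·m·U·1000/V;  BU:GU = IBU/GP
U = 1.65·0.000125^(80/1000)·(1−e^(−0.04·31))/4.15 = 0.1377
IBU = (8.3/100)·61·0.1377·1000/23.2 = 30.0430
BU:GU = 30.0430/80

0.3755


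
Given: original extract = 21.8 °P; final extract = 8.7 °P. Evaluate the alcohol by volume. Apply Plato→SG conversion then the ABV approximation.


SG = 259/(259 − P);  ABV = (OG − FG)·131.25
OG = 259/(259 − 21.8) = 1.0919
FG = 259/(259 − 8.7) = 1.0348
ABV = (1.0919 − 1.0348)·131.25

7.5006 % ABV


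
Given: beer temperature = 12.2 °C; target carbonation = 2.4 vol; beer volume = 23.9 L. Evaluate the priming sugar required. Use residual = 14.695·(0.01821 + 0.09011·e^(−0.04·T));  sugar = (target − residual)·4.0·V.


residual = 14.695·(0.01821 + 0.09011·e^(−0.04·12.2)) = 1.0804
sugar = (2.4 − 1.0804)·4.0·23.9

126.1500 g


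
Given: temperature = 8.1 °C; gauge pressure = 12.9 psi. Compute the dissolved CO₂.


vols = (P + 14.695)·(0.01821 + 0.09011·e^(−0.04·T))
vols = (12.9 + 14.695)·(0.01821 + 0.09011·e^(−0.04·8.1))

2.3009 volumes


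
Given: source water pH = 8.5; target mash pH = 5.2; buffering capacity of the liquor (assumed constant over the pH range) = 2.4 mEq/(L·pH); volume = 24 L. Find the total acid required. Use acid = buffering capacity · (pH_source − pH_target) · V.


acid = 2.4 · (8.5 − 5.2) · 24

190.0800 mEq


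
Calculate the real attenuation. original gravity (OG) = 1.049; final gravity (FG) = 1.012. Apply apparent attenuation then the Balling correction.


AA = (OG−FG)/(OG−1)·100;  RA = AA·0.8192
AA = (1.049 − 1.012)/(1.049 − 1)·100 = 75.5102
RA = 75.5102·0.8192

61.8580 %


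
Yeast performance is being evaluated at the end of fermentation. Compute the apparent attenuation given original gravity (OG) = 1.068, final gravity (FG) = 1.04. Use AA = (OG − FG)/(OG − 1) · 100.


AA = (1.068 − 1.04)/(1.068 − 1) · 100

41.1765 %


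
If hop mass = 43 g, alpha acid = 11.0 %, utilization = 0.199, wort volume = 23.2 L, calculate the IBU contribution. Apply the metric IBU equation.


IBU = (α/100)·mass·U·1000 / V
IBU = (11.0/100)·43·0.199·1000 / 23.2

40.5720 IBU


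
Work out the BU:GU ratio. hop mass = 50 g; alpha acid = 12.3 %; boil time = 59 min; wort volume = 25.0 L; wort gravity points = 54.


U = 1.65·0.000125^(GP/1000)·(1−e^(−0.04t))/4.15;  IBU = (α/100)·m·U·1000/V;  BU:GU = IBU/GP
U = 1.65·0.000125^(54/1000)·(1−e^(−0.04·59))/4.15 = 0.2216
IBU = (12.3/100)·50·0.2216·1000/25.0 = 54.5169
BU:GU = 54.5169/54

1.0096


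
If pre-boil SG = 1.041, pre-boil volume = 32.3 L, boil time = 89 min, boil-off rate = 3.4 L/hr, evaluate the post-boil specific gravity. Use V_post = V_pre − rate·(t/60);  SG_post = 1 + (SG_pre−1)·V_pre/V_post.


V_post = 32.3 − 3.4·(89/60) = 27.2567
SG_post = 1 + (1.041 − 1)·32.3/27.2567

1.0486


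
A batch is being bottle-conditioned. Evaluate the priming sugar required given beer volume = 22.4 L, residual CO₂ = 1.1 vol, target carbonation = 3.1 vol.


sugar = (target − residual)·4.0·V
sugar = (3.1 − 1.1)·4.0·22.4

179.2000 g


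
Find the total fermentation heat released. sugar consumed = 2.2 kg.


Q = m_sugar · 590 kJ/kg
Q = 2.2 · 590

1298.0000 kJ


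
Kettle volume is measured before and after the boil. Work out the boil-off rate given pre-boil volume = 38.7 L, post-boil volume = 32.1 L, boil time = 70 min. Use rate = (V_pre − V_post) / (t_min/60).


rate = (38.7 − 32.1) / (70/60)

5.6571 L/hr


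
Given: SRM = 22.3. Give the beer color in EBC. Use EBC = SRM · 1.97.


EBC = 22.3 · 1.97

43.9310 EBC


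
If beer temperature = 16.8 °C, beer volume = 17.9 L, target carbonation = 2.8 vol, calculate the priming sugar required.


residual = 14.695·(0.01821 + 0.09011·e^(−0.04·T));  sugar = (target − residual)·4.0·V
residual = 14.695·(0.01821 + 0.09011·e^(−0.04·16.8)) = 0.9438
sugar = (2.8 − 0.9438)·4.0·17.9

132.9018 g


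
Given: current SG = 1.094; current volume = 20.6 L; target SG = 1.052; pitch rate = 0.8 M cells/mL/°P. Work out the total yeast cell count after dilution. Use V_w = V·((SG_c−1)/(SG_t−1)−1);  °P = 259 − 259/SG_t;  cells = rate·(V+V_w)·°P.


V_w = 20.6·((1.094−1)/(1.052−1)−1) = 16.6385
V_final = 20.6 + 16.6385 = 37.2385
°P = 259 − 259/1.052 = 12.8023
cells = 0.8·37.2385·12.8023

381.3898 billion cells


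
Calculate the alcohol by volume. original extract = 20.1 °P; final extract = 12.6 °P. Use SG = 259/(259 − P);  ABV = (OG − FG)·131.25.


OG = 259/(259 − 20.1) = 1.0841
FG = 259/(259 − 12.6) = 1.0511
ABV = (1.0841 − 1.0511)·131.25

4.3312 % ABV


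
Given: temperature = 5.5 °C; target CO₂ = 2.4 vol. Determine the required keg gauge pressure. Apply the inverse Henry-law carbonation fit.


psi = vols/(0.01821 + 0.09011·e^(−0.04·T)) − 14.695
psi = 2.4/(0.01821 + 0.09011·e^(−0.04·5.5)) − 14.695

11.8170 psi


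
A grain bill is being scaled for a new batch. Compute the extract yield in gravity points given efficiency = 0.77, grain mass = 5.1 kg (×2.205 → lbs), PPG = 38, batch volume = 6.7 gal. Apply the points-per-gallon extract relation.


points = lbs × PPG × eff / vol
lbs = 5.1 × 2.205 = 11.2455
points = 11.2455 × 38 × 0.77 / 6.7

49.1109 points


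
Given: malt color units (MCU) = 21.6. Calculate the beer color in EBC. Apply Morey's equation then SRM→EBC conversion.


SRM = 1.4922·MCU^0.6859;  EBC = SRM·1.97
SRM = 1.4922·21.6^0.6859 = 12.2780
EBC = 12.2780·1.97

24.1877 EBC


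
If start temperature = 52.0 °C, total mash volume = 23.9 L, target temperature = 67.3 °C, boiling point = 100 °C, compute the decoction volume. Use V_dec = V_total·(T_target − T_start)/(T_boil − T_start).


V_dec = 23.9·(67.3 − 52.0)/(100 − 52.0)

7.6181 L


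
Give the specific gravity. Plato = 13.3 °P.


SG = 259/(259 − P)
SG = 259/(259 − 13.3)

1.0541


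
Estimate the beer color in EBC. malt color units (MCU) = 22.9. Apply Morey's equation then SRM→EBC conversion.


SRM = 1.4922·MCU^0.6859;  EBC = SRM·1.97
SRM = 1.4922·22.9^0.6859 = 12.7802
EBC = 12.7802·1.97

25.1770 EBC


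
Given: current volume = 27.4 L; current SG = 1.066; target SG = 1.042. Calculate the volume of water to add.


V_water = V·((SG_curr − 1)/(SG_target − 1) − 1)
V_water = 27.4·((1.066 − 1)/(1.042 − 1) − 1)

15.6571 L


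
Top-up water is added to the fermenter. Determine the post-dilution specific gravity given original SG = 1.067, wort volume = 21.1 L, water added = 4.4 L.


SG_new = 1 + (SG_old − 1)·V_old/(V_old + V_water)
pts = (1.067 − 1)·1000·21.1/(21.1 + 4.4) = 55.4392
SG_new = 1 + 55.4392/1000

1.0554


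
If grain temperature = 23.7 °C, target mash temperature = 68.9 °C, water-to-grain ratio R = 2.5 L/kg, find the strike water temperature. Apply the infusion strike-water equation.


T_strike = (0.41/R)·(T_mash − T_grain) + T_mash
T_strike = (0.41/2.5)·(68.9 − 23.7) + 68.9

76.3128 °C


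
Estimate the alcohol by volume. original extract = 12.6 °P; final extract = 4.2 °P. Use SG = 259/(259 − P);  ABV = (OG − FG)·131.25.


OG = 259/(259 − 12.6) = 1.0511
FG = 259/(259 − 4.2) = 1.0165
ABV = (1.0511 − 1.0165)·131.25

4.5482 % ABV


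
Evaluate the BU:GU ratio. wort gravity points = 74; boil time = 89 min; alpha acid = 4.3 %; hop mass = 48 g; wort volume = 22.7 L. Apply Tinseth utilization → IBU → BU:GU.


U = 1.65·0.000125^(GP/1000)·(1−e^(−0.04t))/4.15;  IBU = (α/100)·m·U·1000/V;  BU:GU = IBU/GP
U = 1.65·0.000125^(74/1000)·(1−e^(−0.04·89))/4.15 = 0.1986
IBU = (4.3/100)·48·0.1986·1000/22.7 = 18.0618
BU:GU = 18.0618/74

0.2441


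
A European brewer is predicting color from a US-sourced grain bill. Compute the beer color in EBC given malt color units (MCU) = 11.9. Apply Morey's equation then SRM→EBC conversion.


SRM = 1.4922·MCU^0.6859;  EBC = SRM·1.97
SRM = 1.4922·11.9^0.6859 = 8.1573
EBC = 8.1573·1.97

16.0698 EBC


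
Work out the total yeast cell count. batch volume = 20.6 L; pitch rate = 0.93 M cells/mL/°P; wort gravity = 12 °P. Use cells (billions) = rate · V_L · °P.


cells = 0.93 · 20.6 · 12

229.8960 billion cells


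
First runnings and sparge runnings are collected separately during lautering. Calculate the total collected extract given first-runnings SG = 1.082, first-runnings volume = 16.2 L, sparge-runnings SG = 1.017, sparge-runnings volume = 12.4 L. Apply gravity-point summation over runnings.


total = Σ (SG_i − 1)·1000·V_i
first = (1.082 − 1)·1000·16.2 = 1328.4000
sparge = (1.017 − 1)·1000·12.4 = 210.8000
total = 1328.4000 + 210.8000

1539.2000 gravity·L


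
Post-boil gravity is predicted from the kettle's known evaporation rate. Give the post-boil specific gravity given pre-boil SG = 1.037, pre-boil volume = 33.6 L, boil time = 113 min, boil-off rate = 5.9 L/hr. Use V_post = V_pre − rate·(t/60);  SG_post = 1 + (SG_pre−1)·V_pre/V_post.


V_post = 33.6 − 5.9·(113/60) = 22.4883
SG_post = 1 + (1.037 − 1)·33.6/22.4883

1.0553


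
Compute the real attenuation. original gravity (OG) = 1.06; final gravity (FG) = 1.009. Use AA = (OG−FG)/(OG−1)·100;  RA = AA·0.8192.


AA = (1.06 − 1.009)/(1.06 − 1)·100 = 85.0000
RA = 85.0000·0.8192

69.6320 %


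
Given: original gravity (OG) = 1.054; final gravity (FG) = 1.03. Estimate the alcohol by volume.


ABV = (OG − FG) · 131.25
ABV = (1.054 − 1.03) · 131.25

3.1500 % ABV


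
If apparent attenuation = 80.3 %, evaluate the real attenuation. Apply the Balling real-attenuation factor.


RA = AA · 0.8192
RA = 80.3 · 0.8192

65.7818 %


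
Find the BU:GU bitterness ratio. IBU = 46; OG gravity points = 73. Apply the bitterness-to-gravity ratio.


BU:GU = IBU / OG_points
BU:GU = 46 / 73

0.6301


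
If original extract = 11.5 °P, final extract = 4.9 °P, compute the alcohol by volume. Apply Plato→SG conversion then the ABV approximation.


SG = 259/(259 − P);  ABV = (OG − FG)·131.25
OG = 259/(259 − 11.5) = 1.0465
FG = 259/(259 − 4.9) = 1.0193
ABV = (1.0465 − 1.0193)·131.25

3.5675 % ABV


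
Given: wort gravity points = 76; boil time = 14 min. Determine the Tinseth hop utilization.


U = 1.65·0.000125^(GP/1000) · (1 − e^(−0.04·t))/4.15
bigness = 1.65·0.000125^(76/1000) = 0.8334
boil_factor = (1 − e^(−0.04·14))/4.15 = 0.1033
U = 0.8334 · 0.1033

0.0861


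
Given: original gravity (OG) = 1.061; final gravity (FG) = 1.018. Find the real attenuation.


AA = (OG−FG)/(OG−1)·100;  RA = AA·0.8192
AA = (1.061 − 1.018)/(1.061 − 1)·100 = 70.4918
RA = 70.4918·0.8192

57.7469 %


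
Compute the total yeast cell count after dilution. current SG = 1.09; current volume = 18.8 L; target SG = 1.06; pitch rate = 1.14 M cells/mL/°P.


V_w = V·((SG_c−1)/(SG_t−1)−1);  °P = 259 − 259/SG_t;  cells = rate·(V+V_w)·°P
V_w = 18.8·((1.09−1)/(1.06−1)−1) = 9.4000
V_final = 18.8 + 9.4000 = 28.2000
°P = 259 − 259/1.06 = 14.6604
cells = 1.14·28.2000·14.6604

471.3018 billion cells


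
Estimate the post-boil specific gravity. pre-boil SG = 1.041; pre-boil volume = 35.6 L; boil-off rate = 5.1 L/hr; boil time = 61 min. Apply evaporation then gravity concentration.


V_post = V_pre − rate·(t/60);  SG_post = 1 + (SG_pre−1)·V_pre/V_post
V_post = 35.6 − 5.1·(61/60) = 30.4150
SG_post = 1 + (1.041 − 1)·35.6/30.4150

1.0480


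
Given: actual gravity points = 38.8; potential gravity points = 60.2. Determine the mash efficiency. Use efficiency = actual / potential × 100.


efficiency = 38.8 / 60.2 × 100

64.4518 %


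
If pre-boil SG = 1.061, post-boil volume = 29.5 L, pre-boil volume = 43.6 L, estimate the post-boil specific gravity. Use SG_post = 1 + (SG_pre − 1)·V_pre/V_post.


pts_pre = (1.061 − 1)·1000 = 61.0000
pts_post = 61.0000·43.6/29.5 = 90.1559
SG_post = 1 + 90.1559/1000

1.0902


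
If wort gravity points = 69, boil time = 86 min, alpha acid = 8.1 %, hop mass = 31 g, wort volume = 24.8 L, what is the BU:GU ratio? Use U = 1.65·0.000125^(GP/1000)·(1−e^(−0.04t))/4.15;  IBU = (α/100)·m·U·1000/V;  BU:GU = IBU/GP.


U = 1.65·0.000125^(69/1000)·(1−e^(−0.04·86))/4.15 = 0.2070
IBU = (8.1/100)·31·0.2070·1000/24.8 = 20.9587
BU:GU = 20.9587/69

0.3037


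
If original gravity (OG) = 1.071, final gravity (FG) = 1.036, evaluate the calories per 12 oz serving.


ABW = (OG−FG)·131.25·0.79/FG;  °P = 259 − 259/SG (for OG→OE and FG→AE);  RE = 0.1808·OE + 0.8192·AE;  Cal = (6.9·ABW + 4·(RE−0.1))·FG·3.55
ABW = (1.071 − 1.036)·131.25·0.79/1.036 = 3.5030
OE = 259 − 259/1.071 = 17.1699 °P
AE = 259 − 259/1.036 = 9.0000 °P
RE = 0.1808·17.1699 + 0.8192·9.0000 = 10.4771 °P
Cal = (6.9·3.5030 + 4·(10.4771−0.1))·1.036·3.55

241.5538 kcal


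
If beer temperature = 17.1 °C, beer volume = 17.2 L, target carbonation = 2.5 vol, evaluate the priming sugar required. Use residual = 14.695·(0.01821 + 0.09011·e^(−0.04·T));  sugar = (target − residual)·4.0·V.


residual = 14.695·(0.01821 + 0.09011·e^(−0.04·17.1)) = 0.9358
sugar = (2.5 − 0.9358)·4.0·17.2

107.6195 g


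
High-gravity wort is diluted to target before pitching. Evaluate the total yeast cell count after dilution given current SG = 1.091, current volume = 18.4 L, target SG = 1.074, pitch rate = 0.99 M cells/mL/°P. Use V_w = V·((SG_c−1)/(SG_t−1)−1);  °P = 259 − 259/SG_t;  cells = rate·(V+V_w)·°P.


V_w = 18.4·((1.091−1)/(1.074−1)−1) = 4.2270
V_final = 18.4 + 4.2270 = 22.6270
°P = 259 − 259/1.074 = 17.8454
cells = 0.99·22.6270·17.8454

399.7513 billion cells


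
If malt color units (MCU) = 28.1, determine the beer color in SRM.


SRM = 1.4922 · MCU^0.6859
SRM = 1.4922 · 28.1^0.6859

14.7060 SRM


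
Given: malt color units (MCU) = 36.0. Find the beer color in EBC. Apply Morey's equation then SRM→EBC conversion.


SRM = 1.4922·MCU^0.6859;  EBC = SRM·1.97
SRM = 1.4922·36.0^0.6859 = 17.4299
EBC = 17.4299·1.97

34.3369 EBC


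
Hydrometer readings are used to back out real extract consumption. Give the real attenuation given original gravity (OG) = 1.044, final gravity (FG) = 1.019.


AA = (OG−FG)/(OG−1)·100;  RA = AA·0.8192
AA = (1.044 − 1.019)/(1.044 − 1)·100 = 56.8182
RA = 56.8182·0.8192

46.5455 %


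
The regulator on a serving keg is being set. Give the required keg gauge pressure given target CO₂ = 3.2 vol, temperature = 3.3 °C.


psi = vols/(0.01821 + 0.09011·e^(−0.04·T)) − 14.695
psi = 3.2/(0.01821 + 0.09011·e^(−0.04·3.3)) − 14.695

18.2346 psi


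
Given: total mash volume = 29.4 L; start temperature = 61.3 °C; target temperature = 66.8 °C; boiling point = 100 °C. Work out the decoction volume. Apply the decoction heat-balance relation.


V_dec = V_total·(T_target − T_start)/(T_boil − T_start)
V_dec = 29.4·(66.8 − 61.3)/(100 − 61.3)

4.1783 L


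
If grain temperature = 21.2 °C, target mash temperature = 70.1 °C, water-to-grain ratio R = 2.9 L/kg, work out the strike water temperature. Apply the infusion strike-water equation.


T_strike = (0.41/R)·(T_mash − T_grain) + T_mash
T_strike = (0.41/2.9)·(70.1 − 21.2) + 70.1

77.0134 °C


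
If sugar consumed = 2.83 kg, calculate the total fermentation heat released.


Q = m_sugar · 590 kJ/kg
Q = 2.83 · 590

1669.7000 kJ


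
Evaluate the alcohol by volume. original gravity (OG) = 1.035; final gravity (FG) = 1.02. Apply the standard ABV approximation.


ABV = (OG − FG) · 131.25
ABV = (1.035 − 1.02) · 131.25

1.9687 % ABV


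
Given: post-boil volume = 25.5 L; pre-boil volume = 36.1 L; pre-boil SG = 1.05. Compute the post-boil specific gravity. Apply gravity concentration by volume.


SG_post = 1 + (SG_pre − 1)·V_pre/V_post
pts_pre = (1.05 − 1)·1000 = 50.0000
pts_post = 50.0000·36.1/25.5 = 70.7843
SG_post = 1 + 70.7843/1000

1.0708


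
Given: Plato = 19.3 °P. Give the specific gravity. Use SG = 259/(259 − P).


SG = 259/(259 − 19.3)

1.0805


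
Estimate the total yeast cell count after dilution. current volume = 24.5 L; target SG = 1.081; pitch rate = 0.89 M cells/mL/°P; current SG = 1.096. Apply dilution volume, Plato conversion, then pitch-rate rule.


V_w = V·((SG_c−1)/(SG_t−1)−1);  °P = 259 − 259/SG_t;  cells = rate·(V+V_w)·°P
V_w = 24.5·((1.096−1)/(1.081−1)−1) = 4.5370
V_final = 24.5 + 4.5370 = 29.0370
°P = 259 − 259/1.081 = 19.4070
cells = 0.89·29.0370·19.4070

501.5352 billion cells


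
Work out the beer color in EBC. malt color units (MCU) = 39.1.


SRM = 1.4922·MCU^0.6859;  EBC = SRM·1.97
SRM = 1.4922·39.1^0.6859 = 18.4460
EBC = 18.4460·1.97

36.3385 EBC


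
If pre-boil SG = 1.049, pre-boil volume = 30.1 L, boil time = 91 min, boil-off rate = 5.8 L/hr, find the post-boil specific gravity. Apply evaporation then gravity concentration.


V_post = V_pre − rate·(t/60);  SG_post = 1 + (SG_pre−1)·V_pre/V_post
V_post = 30.1 − 5.8·(91/60) = 21.3033
SG_post = 1 + (1.049 − 1)·30.1/21.3033

1.0692


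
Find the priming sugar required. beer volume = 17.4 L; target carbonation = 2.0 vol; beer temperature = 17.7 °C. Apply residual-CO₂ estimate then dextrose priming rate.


residual = 14.695·(0.01821 + 0.09011·e^(−0.04·T));  sugar = (target − residual)·4.0·V
residual = 14.695·(0.01821 + 0.09011·e^(−0.04·17.7)) = 0.9199
sugar = (2.0 − 0.9199)·4.0·17.4

75.1737 g


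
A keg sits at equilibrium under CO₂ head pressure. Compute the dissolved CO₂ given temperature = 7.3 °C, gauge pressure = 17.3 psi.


vols = (P + 14.695)·(0.01821 + 0.09011·e^(−0.04·T))
vols = (17.3 + 14.695)·(0.01821 + 0.09011·e^(−0.04·7.3))

2.7356 volumes


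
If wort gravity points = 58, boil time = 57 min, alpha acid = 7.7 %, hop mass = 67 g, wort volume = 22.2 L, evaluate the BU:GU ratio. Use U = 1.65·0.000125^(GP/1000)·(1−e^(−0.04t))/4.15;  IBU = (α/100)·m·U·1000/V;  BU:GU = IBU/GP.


U = 1.65·0.000125^(58/1000)·(1−e^(−0.04·57))/4.15 = 0.2119
IBU = (7.7/100)·67·0.2119·1000/22.2 = 49.2502
BU:GU = 49.2502/58

0.8491


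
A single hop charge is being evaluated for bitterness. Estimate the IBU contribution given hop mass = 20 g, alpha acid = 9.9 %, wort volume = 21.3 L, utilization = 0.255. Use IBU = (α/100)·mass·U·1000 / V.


IBU = (9.9/100)·20·0.255·1000 / 21.3

23.7042 IBU


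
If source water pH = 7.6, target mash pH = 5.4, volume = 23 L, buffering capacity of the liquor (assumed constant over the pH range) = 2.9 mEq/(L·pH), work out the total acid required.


acid = buffering capacity · (pH_source − pH_target) · V
acid = 2.9 · (7.6 − 5.4) · 23

146.7400 mEq


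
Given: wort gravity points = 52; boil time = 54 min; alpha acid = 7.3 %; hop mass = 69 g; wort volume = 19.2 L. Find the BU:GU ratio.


U = 1.65·0.000125^(GP/1000)·(1−e^(−0.04t))/4.15;  IBU = (α/100)·m·U·1000/V;  BU:GU = IBU/GP
U = 1.65·0.000125^(52/1000)·(1−e^(−0.04·54))/4.15 = 0.2204
IBU = (7.3/100)·69·0.2204·1000/19.2 = 57.8269
BU:GU = 57.8269/52

1.1121


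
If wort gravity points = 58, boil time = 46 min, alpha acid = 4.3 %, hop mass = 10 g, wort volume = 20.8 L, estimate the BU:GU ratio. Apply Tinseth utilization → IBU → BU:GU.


U = 1.65·0.000125^(GP/1000)·(1−e^(−0.04t))/4.15;  IBU = (α/100)·m·U·1000/V;  BU:GU = IBU/GP
U = 1.65·0.000125^(58/1000)·(1−e^(−0.04·46))/4.15 = 0.1986
IBU = (4.3/100)·10·0.1986·1000/20.8 = 4.1054
BU:GU = 4.1054/58

0.0708


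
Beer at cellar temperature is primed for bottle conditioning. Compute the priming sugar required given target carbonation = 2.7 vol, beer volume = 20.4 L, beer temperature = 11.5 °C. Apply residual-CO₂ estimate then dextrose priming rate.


residual = 14.695·(0.01821 + 0.09011·e^(−0.04·T));  sugar = (target − residual)·4.0·V
residual = 14.695·(0.01821 + 0.09011·e^(−0.04·11.5)) = 1.1035
sugar = (2.7 − 1.1035)·4.0·20.4

130.2727 g


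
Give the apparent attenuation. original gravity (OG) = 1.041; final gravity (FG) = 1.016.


AA = (OG − FG)/(OG − 1) · 100
AA = (1.041 − 1.016)/(1.041 − 1) · 100

60.9756 %


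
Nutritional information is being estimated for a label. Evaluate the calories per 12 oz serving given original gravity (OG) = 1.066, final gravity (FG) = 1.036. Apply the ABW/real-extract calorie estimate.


ABW = (OG−FG)·131.25·0.79/FG;  °P = 259 − 259/SG (for OG→OE and FG→AE);  RE = 0.1808·OE + 0.8192·AE;  Cal = (6.9·ABW + 4·(RE−0.1))·FG·3.55
ABW = (1.066 − 1.036)·131.25·0.79/1.036 = 3.0025
OE = 259 − 259/1.066 = 16.0356 °P
AE = 259 − 259/1.036 = 9.0000 °P
RE = 0.1808·16.0356 + 0.8192·9.0000 = 10.2720 °P
Cal = (6.9·3.0025 + 4·(10.2720−0.1))·1.036·3.55

225.8377 kcal


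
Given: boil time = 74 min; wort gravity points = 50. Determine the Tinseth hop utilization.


U = 1.65·0.000125^(GP/1000) · (1 − e^(−0.04·t))/4.15
bigness = 1.65·0.000125^(50/1000) = 1.0528
boil_factor = (1 − e^(−0.04·74))/4.15 = 0.2285
U = 1.0528 · 0.2285

0.2405


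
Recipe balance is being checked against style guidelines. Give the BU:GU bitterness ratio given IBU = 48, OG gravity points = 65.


BU:GU = IBU / OG_points
BU:GU = 48 / 65

0.7385


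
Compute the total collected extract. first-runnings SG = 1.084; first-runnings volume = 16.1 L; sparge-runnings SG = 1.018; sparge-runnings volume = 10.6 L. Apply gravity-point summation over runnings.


total = Σ (SG_i − 1)·1000·V_i
first = (1.084 − 1)·1000·16.1 = 1352.4000
sparge = (1.018 − 1)·1000·10.6 = 190.8000
total = 1352.4000 + 190.8000

1543.2000 gravity·L


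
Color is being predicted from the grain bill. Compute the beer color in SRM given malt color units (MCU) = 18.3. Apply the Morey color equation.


SRM = 1.4922 · MCU^0.6859
SRM = 1.4922 · 18.3^0.6859

10.9583 SRM


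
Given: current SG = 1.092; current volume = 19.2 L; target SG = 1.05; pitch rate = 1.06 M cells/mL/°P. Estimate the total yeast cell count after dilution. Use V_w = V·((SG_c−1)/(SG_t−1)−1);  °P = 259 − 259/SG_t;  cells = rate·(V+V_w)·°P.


V_w = 19.2·((1.092−1)/(1.05−1)−1) = 16.1280
V_final = 19.2 + 16.1280 = 35.3280
°P = 259 − 259/1.05 = 12.3333
cells = 1.06·35.3280·12.3333

461.8547 billion cells


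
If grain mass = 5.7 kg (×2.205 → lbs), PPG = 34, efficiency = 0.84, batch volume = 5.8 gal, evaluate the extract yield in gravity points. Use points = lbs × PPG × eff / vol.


lbs = 5.7 × 2.205 = 12.5685
points = 12.5685 × 34 × 0.84 / 5.8

61.8890 points


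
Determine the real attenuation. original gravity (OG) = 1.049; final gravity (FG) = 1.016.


AA = (OG−FG)/(OG−1)·100;  RA = AA·0.8192
AA = (1.049 − 1.016)/(1.049 − 1)·100 = 67.3469
RA = 67.3469·0.8192

55.1706 %


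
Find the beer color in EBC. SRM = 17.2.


EBC = SRM · 1.97
EBC = 17.2 · 1.97

33.8840 EBC


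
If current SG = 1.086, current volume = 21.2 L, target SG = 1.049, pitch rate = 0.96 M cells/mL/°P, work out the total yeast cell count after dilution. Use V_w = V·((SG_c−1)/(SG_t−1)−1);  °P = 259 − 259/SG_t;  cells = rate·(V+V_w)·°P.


V_w = 21.2·((1.086−1)/(1.049−1)−1) = 16.0082
V_final = 21.2 + 16.0082 = 37.2082
°P = 259 − 259/1.049 = 12.0982
cells = 0.96·37.2082·12.0982

432.1453 billion cells


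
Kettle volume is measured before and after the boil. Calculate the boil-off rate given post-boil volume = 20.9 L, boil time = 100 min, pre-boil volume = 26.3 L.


rate = (V_pre − V_post) / (t_min/60)
rate = (26.3 − 20.9) / (100/60)

3.2400 L/hr
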